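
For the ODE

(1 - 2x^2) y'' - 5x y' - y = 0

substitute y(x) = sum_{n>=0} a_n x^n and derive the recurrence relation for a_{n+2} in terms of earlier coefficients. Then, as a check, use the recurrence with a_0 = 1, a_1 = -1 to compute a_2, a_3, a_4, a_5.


Substitute y = sum_n a_n x^n.
(1 - 2 x^2) y'' contributes (n+2)(n+1) a_{n+2} - 2 n(n-1) a_n at x^n.
-5 x y'(x) contributes -5 n a_n at x^n.
-y(x) contributes -1 a_n at x^n.
Matching x^n: (n+2)(n+1) a_{n+2} + (-2 n(n-1) - 5 n - 1) a_n = 0.
Thus a_{n+2} = (2 n(n-1) + 5 n + 1) / ((n+1)(n+2)) * a_n.

Check with a_0 = 1, a_1 = -1 (apply the recurrence for n = 0, 1, 2, 3): a_0 = 1, a_1 = -1, a_2 = 1/2, a_3 = -1, a_4 = 5/8, a_5 = -7/5.

a_(n+2) = (2 n(n-1) + 5 n + 1) / ((n+1)(n+2)) * a_n; check: a_0 = 1, a_1 = -1, a_2 = 1/2, a_3 = -1, a_4 = 5/8, a_5 = -7/5


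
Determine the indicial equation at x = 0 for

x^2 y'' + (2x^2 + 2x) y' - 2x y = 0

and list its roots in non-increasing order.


Divide by x^2 to reach normal form y'' + P_1(x) y' + P_2(x) y = 0 with P_1(x) = 2 + 2/x and P_2(x) = -2/x.
x = 0 is a singular point because the y'-coefficient 2 + 2/x has a pole at x = 0 and the y-coefficient -2/x has a pole at x = 0.
It is a regular singular point because x P_1(x) = p(x) = 2x + 2 and x^2 P_2(x) = q(x) = -2x are polynomials, hence analytic at x = 0.
p(0) = 2,  q(0) = 0.
Indicial equation: r(r-1) + p(0) r + q(0) = 0, i.e. r^2 + (p(0) - 1) r + q(0) = 0, i.e. r^2 + 1 r = 0.
Discriminant: (1)^2 - 4(0) = 1, so r = (-1 ± 1)/2.
Solving: r_1 = 0, r_2 = -1.

indicial: r^2 + 1 r = 0; roots r_1 = 0, r_2 = -1


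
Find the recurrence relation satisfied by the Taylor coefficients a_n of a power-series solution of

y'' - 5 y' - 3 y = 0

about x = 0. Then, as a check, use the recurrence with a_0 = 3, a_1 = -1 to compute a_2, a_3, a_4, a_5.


Substitute y = sum_n a_n x^n.
y''(x) has coefficient (n+2)(n+1) a_{n+2} at x^n;
-5 y'(x) has coefficient -5 (n+1) a_{n+1} at x^n;
-3 y(x) has coefficient -3 a_n at x^n.
Matching x^n: (n+2)(n+1) a_{n+2} - 5 (n+1) a_{n+1} - 3 a_n = 0.
Thus a_{n+2} = [5 (n+1) a_{n+1} + 3 a_n] / ((n+1)(n+2)).

Check with a_0 = 3, a_1 = -1 (apply the recurrence for n = 0, 1, 2, 3): a_0 = 3, a_1 = -1, a_2 = 2, a_3 = 17/6, a_4 = 97/24, a_5 = 67/15.

a_(n+2) = [5 (n+1) a_(n+1) + 3 a_n] / ((n+1)(n+2)); check: a_0 = 3, a_1 = -1, a_2 = 2, a_3 = 17/6, a_4 = 97/24, a_5 = 67/15


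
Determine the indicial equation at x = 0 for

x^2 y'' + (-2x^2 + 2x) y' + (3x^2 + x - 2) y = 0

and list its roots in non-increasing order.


Divide by x^2 to reach normal form y'' + P_1(x) y' + P_2(x) y = 0 with P_1(x) = -2 + 2/x and P_2(x) = 3 + 1/x - 2/x^2.
x = 0 is a singular point because the y'-coefficient -2 + 2/x has a pole at x = 0 and the y-coefficient 3 + 1/x - 2/x^2 has a pole at x = 0.
It is a regular singular point because x P_1(x) = p(x) = 2 - 2x and x^2 P_2(x) = q(x) = 3x^2 + x - 2 are polynomials, hence analytic at x = 0.
p(0) = 2,  q(0) = -2.
Indicial equation: r(r-1) + p(0) r + q(0) = 0, i.e. r^2 + (p(0) - 1) r + q(0) = 0, i.e. r^2 + 1 r - 2 = 0.
Discriminant: (1)^2 - 4(-2) = 9, so r = (-1 ± 3)/2.
Solving: r_1 = 1, r_2 = -2.

indicial: r^2 + 1 r - 2 = 0; roots r_1 = 1, r_2 = -2


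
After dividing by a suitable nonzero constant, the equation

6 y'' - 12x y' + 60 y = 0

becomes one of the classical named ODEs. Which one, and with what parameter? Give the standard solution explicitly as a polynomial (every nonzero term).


All three coefficients share the factor 6; dividing through by 6 gives  y'' - 2x y' + 10 y = 0.
This matches the Hermite equation y'' - 2x y' + 2n y = 0 with 2n = 10, so n = 5; the polynomial solution is H_5(x).
With y = sum_k a_k x^k, matching x^k gives (k+2)(k+1) a_{k+2} = 2(k - n) a_k = 2(k - 5) a_k. The right side vanishes at k = 5, so the series with the parity of 5 terminates at degree 5.
Standard normalization: leading coefficient of H_n is 2^n, so a_5 = 2^5 = 32. Work downward with a_k = (k+1)(k+2) a_{k+2} / (2(k - n)):
  a_3 = (4)(5)(32) / (2(3 - 5)) = 640/(-4) = -160
  a_1 = (2)(3)(-160) / (2(1 - 5)) = -960/(-8) = 120
Hence H_5(x) = 32 x^5 - 160 x^3 + 120 x.

H_5(x); series = 32 x^5 - 160 x^3 + 120 x


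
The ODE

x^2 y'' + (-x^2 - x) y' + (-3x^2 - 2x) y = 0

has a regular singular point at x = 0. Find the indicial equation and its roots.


Divide by x^2 to reach normal form y'' + P_1(x) y' + P_2(x) y = 0 with P_1(x) = -1 - 1/x and P_2(x) = -3 - 2/x.
x = 0 is a singular point because the y'-coefficient -1 - 1/x has a pole at x = 0 and the y-coefficient -3 - 2/x has a pole at x = 0.
It is a regular singular point because x P_1(x) = p(x) = -x - 1 and x^2 P_2(x) = q(x) = -3x^2 - 2x are polynomials, hence analytic at x = 0.
p(0) = -1,  q(0) = 0.
Indicial equation: r(r-1) + p(0) r + q(0) = 0, i.e. r^2 + (p(0) - 1) r + q(0) = 0, i.e. r^2 - 2 r = 0.
Discriminant: (-2)^2 - 4(0) = 4, so r = (2 ± 2)/2.
Solving: r_1 = 2, r_2 = 0.

indicial: r^2 - 2 r = 0; roots r_1 = 2, r_2 = 0


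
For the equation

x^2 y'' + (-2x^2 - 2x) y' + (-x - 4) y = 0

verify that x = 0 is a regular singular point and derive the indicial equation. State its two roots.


Divide by x^2 to reach normal form y'' + P_1(x) y' + P_2(x) y = 0 with P_1(x) = -2 - 2/x and P_2(x) = -1/x - 4/x^2.
x = 0 is a singular point because the y'-coefficient -2 - 2/x has a pole at x = 0 and the y-coefficient -1/x - 4/x^2 has a pole at x = 0.
It is a regular singular point because x P_1(x) = p(x) = -2x - 2 and x^2 P_2(x) = q(x) = -x - 4 are polynomials, hence analytic at x = 0.
p(0) = -2,  q(0) = -4.
Indicial equation: r(r-1) + p(0) r + q(0) = 0, i.e. r^2 + (p(0) - 1) r + q(0) = 0, i.e. r^2 - 3 r - 4 = 0.
Discriminant: (-3)^2 - 4(-4) = 25, so r = (3 ± 5)/2.
Solving: r_1 = 4, r_2 = -1.

indicial: r^2 - 3 r - 4 = 0; roots r_1 = 4, r_2 = -1


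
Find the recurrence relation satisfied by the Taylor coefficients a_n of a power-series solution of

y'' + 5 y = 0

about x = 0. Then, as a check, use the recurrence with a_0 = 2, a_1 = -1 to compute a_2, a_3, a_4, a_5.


Substitute y = sum_n a_n x^n into y'' + (const) y = 0.
y''(x) = sum_{n>=0} (n+2)(n+1) a_{n+2} x^n.
The ODE becomes sum_n [(n+2)(n+1) a_{n+2} + 5 a_n] x^n = 0.
Setting each coefficient to zero gives the recurrence:
  (n+2)(n+1) a_{n+2} + 5 a_n = 0,
  a_{n+2} = -5 / ((n+1)(n+2)) a_n.

Check with a_0 = 2, a_1 = -1 (apply the recurrence for n = 0, 1, 2, 3): a_0 = 2, a_1 = -1, a_2 = -5, a_3 = 5/6, a_4 = 25/12, a_5 = -5/24.

a_{n+2} = -5/((n+1)(n+2)) * a_n; check: a_0 = 2, a_1 = -1, a_2 = -5, a_3 = 5/6, a_4 = 25/12, a_5 = -5/24


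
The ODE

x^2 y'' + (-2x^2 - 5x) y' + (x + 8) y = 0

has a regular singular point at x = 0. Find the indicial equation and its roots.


Divide by x^2 to reach normal form y'' + P_1(x) y' + P_2(x) y = 0 with P_1(x) = -2 - 5/x and P_2(x) = 1/x + 8/x^2.
x = 0 is a singular point because the y'-coefficient -2 - 5/x has a pole at x = 0 and the y-coefficient 1/x + 8/x^2 has a pole at x = 0.
It is a regular singular point because x P_1(x) = p(x) = -2x - 5 and x^2 P_2(x) = q(x) = x + 8 are polynomials, hence analytic at x = 0.
p(0) = -5,  q(0) = 8.
Indicial equation: r(r-1) + p(0) r + q(0) = 0, i.e. r^2 + (p(0) - 1) r + q(0) = 0, i.e. r^2 - 6 r + 8 = 0.
Discriminant: (-6)^2 - 4(8) = 4, so r = (6 ± 2)/2.
Solving: r_1 = 4, r_2 = 2.

indicial: r^2 - 6 r + 8 = 0; roots r_1 = 4, r_2 = 2


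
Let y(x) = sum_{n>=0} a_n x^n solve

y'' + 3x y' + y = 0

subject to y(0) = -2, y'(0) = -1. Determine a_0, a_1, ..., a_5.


Ansatz: y(x) = sum_{n>=0} a_n x^n, so y'(x) = sum_{n>=1} n a_n x^(n-1) and y''(x) = sum_{n>=2} n(n-1) a_n x^(n-2).
Substitute into P(x) y'' + Q(x) y' + R(x) y = 0 with P(x) = 1, Q(x) = 3x, R(x) = 1, and match powers of x.
Initial conditions: a_0 = -2, a_1 = -1.
Setting the coefficient of each power of x to zero and solving order by order (substituting the coefficients already found):
  x^0: 2 a_2 + a_0 = 0  ->  2 a_2 = -a_0 = 2  ->  a_2 = 1
  x^1: 6 a_3 + 4 a_1 = 0  ->  6 a_3 = -4 a_1 = 4  ->  a_3 = 2/3
  x^2: 12 a_4 + 7 a_2 = 0  ->  12 a_4 = -7 a_2 = -7  ->  a_4 = -7/12
  x^3: 20 a_5 + 10 a_3 = 0  ->  20 a_5 = -10 a_3 = -20/3  ->  a_5 = -1/3
Truncated series: y(x) = -2 - x + x^2 + (2/3) x^3 - (7/12) x^4 - (1/3) x^5 + O(x^6).

a_0 = -2; a_1 = -1; a_2 = 1; a_3 = 2/3; a_4 = -7/12; a_5 = -1/3


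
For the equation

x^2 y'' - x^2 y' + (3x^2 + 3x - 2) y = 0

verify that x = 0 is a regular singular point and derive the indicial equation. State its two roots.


Divide by x^2 to reach normal form y'' + P_1(x) y' + P_2(x) y = 0 with P_1(x) = -1 and P_2(x) = 3 + 3/x - 2/x^2.
x = 0 is a singular point because the y-coefficient 3 + 3/x - 2/x^2 has a pole at x = 0.
It is a regular singular point because x P_1(x) = p(x) = -x and x^2 P_2(x) = q(x) = 3x^2 + 3x - 2 are polynomials, hence analytic at x = 0.
p(0) = 0,  q(0) = -2.
Indicial equation: r(r-1) + p(0) r + q(0) = 0, i.e. r^2 + (p(0) - 1) r + q(0) = 0, i.e. r^2 - 1 r - 2 = 0.
Discriminant: (-1)^2 - 4(-2) = 9, so r = (1 ± 3)/2.
Solving: r_1 = 2, r_2 = -1.

indicial: r^2 - 1 r - 2 = 0; roots r_1 = 2, r_2 = -1


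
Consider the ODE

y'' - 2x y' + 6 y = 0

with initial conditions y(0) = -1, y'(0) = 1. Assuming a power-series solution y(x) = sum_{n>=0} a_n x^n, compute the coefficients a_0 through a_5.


Ansatz: y(x) = sum_{n>=0} a_n x^n, so y'(x) = sum_{n>=1} n a_n x^(n-1) and y''(x) = sum_{n>=2} n(n-1) a_n x^(n-2).
Substitute into P(x) y'' + Q(x) y' + R(x) y = 0 with P(x) = 1, Q(x) = -2x, R(x) = 6, and match powers of x.
Initial conditions: a_0 = -1, a_1 = 1.
Setting the coefficient of each power of x to zero and solving order by order (substituting the coefficients already found):
  x^0: 2 a_2 + 6 a_0 = 0  ->  2 a_2 = -6 a_0 = 6  ->  a_2 = 3
  x^1: 6 a_3 + 4 a_1 = 0  ->  6 a_3 = -4 a_1 = -4  ->  a_3 = -2/3
  x^2: 12 a_4 + 2 a_2 = 0  ->  12 a_4 = -2 a_2 = -6  ->  a_4 = -1/2
  x^3: 20 a_5 = 0  ->  a_5 = 0
Truncated series: y(x) = -1 + x + 3 x^2 - (2/3) x^3 - (1/2) x^4 + O(x^6).

a_0 = -1; a_1 = 1; a_2 = 3; a_3 = -2/3; a_4 = -1/2; a_5 = 0


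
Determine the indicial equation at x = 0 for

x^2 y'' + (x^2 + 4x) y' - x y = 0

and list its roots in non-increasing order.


Divide by x^2 to reach normal form y'' + P_1(x) y' + P_2(x) y = 0 with P_1(x) = 1 + 4/x and P_2(x) = -1/x.
x = 0 is a singular point because the y'-coefficient 1 + 4/x has a pole at x = 0 and the y-coefficient -1/x has a pole at x = 0.
It is a regular singular point because x P_1(x) = p(x) = x + 4 and x^2 P_2(x) = q(x) = -x are polynomials, hence analytic at x = 0.
p(0) = 4,  q(0) = 0.
Indicial equation: r(r-1) + p(0) r + q(0) = 0, i.e. r^2 + (p(0) - 1) r + q(0) = 0, i.e. r^2 + 3 r = 0.
Discriminant: (3)^2 - 4(0) = 9, so r = (-3 ± 3)/2.
Solving: r_1 = 0, r_2 = -3.

indicial: r^2 + 3 r = 0; roots r_1 = 0, r_2 = -3


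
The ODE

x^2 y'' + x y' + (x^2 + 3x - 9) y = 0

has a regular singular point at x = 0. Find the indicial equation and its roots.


Divide by x^2 to reach normal form y'' + P_1(x) y' + P_2(x) y = 0 with P_1(x) = 1/x and P_2(x) = 1 + 3/x - 9/x^2.
x = 0 is a singular point because the y'-coefficient 1/x has a pole at x = 0 and the y-coefficient 1 + 3/x - 9/x^2 has a pole at x = 0.
It is a regular singular point because x P_1(x) = p(x) = 1 and x^2 P_2(x) = q(x) = x^2 + 3x - 9 are polynomials, hence analytic at x = 0.
p(0) = 1,  q(0) = -9.
Indicial equation: r(r-1) + p(0) r + q(0) = 0, i.e. r^2 + (p(0) - 1) r + q(0) = 0, i.e. r^2 - 9 = 0.
Discriminant: (0)^2 - 4(-9) = 36, so r = (0 ± 6)/2.
Solving: r_1 = 3, r_2 = -3.

indicial: r^2 - 9 = 0; roots r_1 = 3, r_2 = -3


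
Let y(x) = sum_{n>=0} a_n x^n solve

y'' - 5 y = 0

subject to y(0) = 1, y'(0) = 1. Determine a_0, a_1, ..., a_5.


Ansatz: y(x) = sum_{n>=0} a_n x^n, so y'(x) = sum_{n>=1} n a_n x^(n-1) and y''(x) = sum_{n>=2} n(n-1) a_n x^(n-2).
Substitute into P(x) y'' + Q(x) y' + R(x) y = 0 with P(x) = 1, Q(x) = 0, R(x) = -5, and match powers of x.
Initial conditions: a_0 = 1, a_1 = 1.
Setting the coefficient of each power of x to zero and solving order by order (substituting the coefficients already found):
  x^0: 2 a_2 - 5 a_0 = 0  ->  2 a_2 = 5 a_0 = 5  ->  a_2 = 5/2
  x^1: 6 a_3 - 5 a_1 = 0  ->  6 a_3 = 5 a_1 = 5  ->  a_3 = 5/6
  x^2: 12 a_4 - 5 a_2 = 0  ->  12 a_4 = 5 a_2 = 25/2  ->  a_4 = 25/24
  x^3: 20 a_5 - 5 a_3 = 0  ->  20 a_5 = 5 a_3 = 25/6  ->  a_5 = 5/24
Truncated series: y(x) = 1 + x + (5/2) x^2 + (5/6) x^3 + (25/24) x^4 + (5/24) x^5 + O(x^6).

a_0 = 1; a_1 = 1; a_2 = 5/2; a_3 = 5/6; a_4 = 25/24; a_5 = 5/24


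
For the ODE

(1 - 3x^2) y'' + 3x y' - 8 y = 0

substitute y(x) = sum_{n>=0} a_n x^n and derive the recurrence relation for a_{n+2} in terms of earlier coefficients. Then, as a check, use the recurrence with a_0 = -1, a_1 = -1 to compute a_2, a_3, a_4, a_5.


Substitute y = sum_n a_n x^n.
(1 - 3 x^2) y'' contributes (n+2)(n+1) a_{n+2} - 3 n(n-1) a_n at x^n.
3 x y'(x) contributes 3 n a_n at x^n.
-8 y(x) contributes -8 a_n at x^n.
Matching x^n: (n+2)(n+1) a_{n+2} + (-3 n(n-1) + 3 n - 8) a_n = 0.
Thus a_{n+2} = (3 n(n-1) - 3 n + 8) / ((n+1)(n+2)) * a_n.

Check with a_0 = -1, a_1 = -1 (apply the recurrence for n = 0, 1, 2, 3): a_0 = -1, a_1 = -1, a_2 = -4, a_3 = -5/6, a_4 = -8/3, a_5 = -17/24.

a_(n+2) = (3 n(n-1) - 3 n + 8) / ((n+1)(n+2)) * a_n; check: a_0 = -1, a_1 = -1, a_2 = -4, a_3 = -5/6, a_4 = -8/3, a_5 = -17/24


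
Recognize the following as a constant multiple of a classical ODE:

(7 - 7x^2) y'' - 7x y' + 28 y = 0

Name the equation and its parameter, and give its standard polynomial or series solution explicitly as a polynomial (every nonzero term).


All three coefficients share the factor 7; dividing through by 7 gives  (1 - x^2) y'' - x y' + 4 y = 0.
This matches the Chebyshev equation (1 - x^2) y'' - x y' + n^2 y = 0 (note the -x y' term, not -2x y') with n^2 = 4, so n = 2; the polynomial solution is T_2(x).
With y = sum_k a_k x^k, matching x^k gives (k+2)(k+1) a_{k+2} = (k^2 - n^2) a_k = (k - 2)(k + 2) a_k. The right side vanishes at k = 2, so the series with the parity of 2 terminates at degree 2.
Standard normalization: leading coefficient of T_n is 2^(n-1), so a_2 = 2^1 = 2. Work downward with a_k = (k+1)(k+2) a_{k+2} / ((k - 2)(k + 2)):
  a_0 = (1)(2)(2) / ((0 - 2)(0 + 2)) = 4/(-4) = -1
Hence T_2(x) = 2 x^2 - 1.

T_2(x); series = 2 x^2 - 1


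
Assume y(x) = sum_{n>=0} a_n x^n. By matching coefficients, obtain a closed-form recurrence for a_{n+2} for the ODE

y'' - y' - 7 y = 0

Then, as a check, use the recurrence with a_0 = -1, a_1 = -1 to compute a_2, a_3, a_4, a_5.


Substitute y = sum_n a_n x^n.
y''(x) has coefficient (n+2)(n+1) a_{n+2} at x^n;
-y'(x) has coefficient -(n+1) a_{n+1} at x^n;
-7 y(x) has coefficient -7 a_n at x^n.
Matching x^n: (n+2)(n+1) a_{n+2} - (n+1) a_{n+1} - 7 a_n = 0.
Thus a_{n+2} = [(n+1) a_{n+1} + 7 a_n] / ((n+1)(n+2)).

Check with a_0 = -1, a_1 = -1 (apply the recurrence for n = 0, 1, 2, 3): a_0 = -1, a_1 = -1, a_2 = -4, a_3 = -5/2, a_4 = -71/24, a_5 = -22/15.

a_(n+2) = [(n+1) a_(n+1) + 7 a_n] / ((n+1)(n+2)); check: a_0 = -1, a_1 = -1, a_2 = -4, a_3 = -5/2, a_4 = -71/24, a_5 = -22/15


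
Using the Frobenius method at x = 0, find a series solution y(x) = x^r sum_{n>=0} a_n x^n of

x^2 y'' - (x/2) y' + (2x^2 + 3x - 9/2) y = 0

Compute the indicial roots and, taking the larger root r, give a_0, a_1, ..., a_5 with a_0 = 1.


Write in Frobenius form y'' + (p(x)/x) y' + (q(x)/x^2) y = 0:
  p(x) = -1/2,  q(x) = 2x^2 + 3x - 9/2.
Indicial equation: r(r-1) + (-1/2) r + (-9/2) = 0 -> roots r_1 = 3, r_2 = -3/2.
Take r = r_1 = 3. Let y(x) = x^r sum_{n>=0} a_n x^n with a_0 = 1.
Substitute y = x^r sum a_n x^n and match x^{r+n}. The recurrence is
  D(n) a_n + 3 a_{n-1} + 2 a_{n-2} = 0,  where D(n) = (r+n)(r+n-1) + (-1/2)(r+n) + (-9/2).
  a_n = [-3 a_{n-1} - 2 a_{n-2}] / D(n).
Since the indicial polynomial factors as (r - r_1)(r - r_2), D(n) = (r_1 + n - r_1)(r_1 + n - r_2) = n(n + 9/2).
Evaluating step by step (a_0 = 1):
  n = 1: D(1) = 1(1 + 9/2) = 11/2; numerator = -3(1) = -3; a_1 = (-3)/(11/2) = -6/11
  n = 2: D(2) = 2(2 + 9/2) = 13; numerator = -3(-6/11) - 2(1) = -4/11; a_2 = (-4/11)/(13) = -4/143
  n = 3: D(3) = 3(3 + 9/2) = 45/2; numerator = -3(-4/143) - 2(-6/11) = 168/143; a_3 = (168/143)/(45/2) = 112/2145
  n = 4: D(4) = 4(4 + 9/2) = 34; numerator = -3(112/2145) - 2(-4/143) = -72/715; a_4 = (-72/715)/(34) = -36/12155
  n = 5: D(5) = 5(5 + 9/2) = 95/2; numerator = -3(-36/12155) - 2(112/2145) = -268/2805; a_5 = (-268/2805)/(95/2) = -536/266475

r = 3; a_0 = 1; a_1 = -6/11; a_2 = -4/143; a_3 = 112/2145; a_4 = -36/12155; a_5 = -536/266475


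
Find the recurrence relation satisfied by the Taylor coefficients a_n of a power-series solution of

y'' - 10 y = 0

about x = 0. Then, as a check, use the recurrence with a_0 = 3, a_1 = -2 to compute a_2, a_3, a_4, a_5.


Substitute y = sum_n a_n x^n into y'' + (const) y = 0.
y''(x) = sum_{n>=0} (n+2)(n+1) a_{n+2} x^n.
The ODE becomes sum_n [(n+2)(n+1) a_{n+2} - 10 a_n] x^n = 0.
Setting each coefficient to zero gives the recurrence:
  (n+2)(n+1) a_{n+2} - 10 a_n = 0,
  a_{n+2} = 10 / ((n+1)(n+2)) a_n.

Check with a_0 = 3, a_1 = -2 (apply the recurrence for n = 0, 1, 2, 3): a_0 = 3, a_1 = -2, a_2 = 15, a_3 = -10/3, a_4 = 25/2, a_5 = -5/3.

a_{n+2} = 10/((n+1)(n+2)) * a_n; check: a_0 = 3, a_1 = -2, a_2 = 15, a_3 = -10/3, a_4 = 25/2, a_5 = -5/3


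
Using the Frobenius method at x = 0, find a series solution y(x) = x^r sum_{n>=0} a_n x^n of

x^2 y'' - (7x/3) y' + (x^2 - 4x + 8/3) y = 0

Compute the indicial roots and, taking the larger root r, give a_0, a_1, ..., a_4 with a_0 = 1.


Write in Frobenius form y'' + (p(x)/x) y' + (q(x)/x^2) y = 0:
  p(x) = -7/3,  q(x) = x^2 - 4x + 8/3.
Indicial equation: r(r-1) + (-7/3) r + (8/3) = 0 -> roots r_1 = 2, r_2 = 4/3.
Take r = r_1 = 2. Let y(x) = x^r sum_{n>=0} a_n x^n with a_0 = 1.
Substitute y = x^r sum a_n x^n and match x^{r+n}. The recurrence is
  D(n) a_n - 4 a_{n-1} + 1 a_{n-2} = 0,  where D(n) = (r+n)(r+n-1) + (-7/3)(r+n) + (8/3).
  a_n = [4 a_{n-1} - 1 a_{n-2}] / D(n).
Since the indicial polynomial factors as (r - r_1)(r - r_2), D(n) = (r_1 + n - r_1)(r_1 + n - r_2) = n(n + 2/3).
Evaluating step by step (a_0 = 1):
  n = 1: D(1) = 1(1 + 2/3) = 5/3; numerator = 4(1) = 4; a_1 = (4)/(5/3) = 12/5
  n = 2: D(2) = 2(2 + 2/3) = 16/3; numerator = 4(12/5) - 1(1) = 43/5; a_2 = (43/5)/(16/3) = 129/80
  n = 3: D(3) = 3(3 + 2/3) = 11; numerator = 4(129/80) - 1(12/5) = 81/20; a_3 = (81/20)/(11) = 81/220
  n = 4: D(4) = 4(4 + 2/3) = 56/3; numerator = 4(81/220) - 1(129/80) = -123/880; a_4 = (-123/880)/(56/3) = -369/49280

r = 2; a_0 = 1; a_1 = 12/5; a_2 = 129/80; a_3 = 81/220; a_4 = -369/49280


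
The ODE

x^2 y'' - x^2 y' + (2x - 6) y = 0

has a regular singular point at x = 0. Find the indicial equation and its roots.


Divide by x^2 to reach normal form y'' + P_1(x) y' + P_2(x) y = 0 with P_1(x) = -1 and P_2(x) = 2/x - 6/x^2.
x = 0 is a singular point because the y-coefficient 2/x - 6/x^2 has a pole at x = 0.
It is a regular singular point because x P_1(x) = p(x) = -x and x^2 P_2(x) = q(x) = 2x - 6 are polynomials, hence analytic at x = 0.
p(0) = 0,  q(0) = -6.
Indicial equation: r(r-1) + p(0) r + q(0) = 0, i.e. r^2 + (p(0) - 1) r + q(0) = 0, i.e. r^2 - 1 r - 6 = 0.
Discriminant: (-1)^2 - 4(-6) = 25, so r = (1 ± 5)/2.
Solving: r_1 = 3, r_2 = -2.

indicial: r^2 - 1 r - 6 = 0; roots r_1 = 3, r_2 = -2


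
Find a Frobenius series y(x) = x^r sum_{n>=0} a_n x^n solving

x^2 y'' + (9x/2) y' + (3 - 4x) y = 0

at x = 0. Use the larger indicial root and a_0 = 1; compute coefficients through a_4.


Write in Frobenius form y'' + (p(x)/x) y' + (q(x)/x^2) y = 0:
  p(x) = 9/2,  q(x) = 3 - 4x.
Indicial equation: r(r-1) + (9/2) r + (3) = 0 -> roots r_1 = -3/2, r_2 = -2.
Take r = r_1 = -3/2. Let y(x) = x^r sum_{n>=0} a_n x^n with a_0 = 1.
Substitute y = x^r sum a_n x^n and match x^{r+n}. The recurrence is
  D(n) a_n - 4 a_{n-1} = 0,  where D(n) = (r+n)(r+n-1) + (9/2)(r+n) + (3).
  a_n = 4 / D(n) * a_{n-1}.
Since the indicial polynomial factors as (r - r_1)(r - r_2), D(n) = (r_1 + n - r_1)(r_1 + n - r_2) = n(n + 1/2).
Evaluating step by step (a_0 = 1):
  n = 1: D(1) = 1(1 + 1/2) = 3/2; numerator = 4(1) = 4; a_1 = (4)/(3/2) = 8/3
  n = 2: D(2) = 2(2 + 1/2) = 5; numerator = 4(8/3) = 32/3; a_2 = (32/3)/(5) = 32/15
  n = 3: D(3) = 3(3 + 1/2) = 21/2; numerator = 4(32/15) = 128/15; a_3 = (128/15)/(21/2) = 256/315
  n = 4: D(4) = 4(4 + 1/2) = 18; numerator = 4(256/315) = 1024/315; a_4 = (1024/315)/(18) = 512/2835

r = -3/2; a_0 = 1; a_1 = 8/3; a_2 = 32/15; a_3 = 256/315; a_4 = 512/2835


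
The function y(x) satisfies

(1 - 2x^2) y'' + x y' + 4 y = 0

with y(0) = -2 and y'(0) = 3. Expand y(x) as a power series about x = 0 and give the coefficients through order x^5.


Ansatz: y(x) = sum_{n>=0} a_n x^n, so y'(x) = sum_{n>=1} n a_n x^(n-1) and y''(x) = sum_{n>=2} n(n-1) a_n x^(n-2).
Substitute into P(x) y'' + Q(x) y' + R(x) y = 0 with P(x) = 1 - 2x^2, Q(x) = x, R(x) = 4, and match powers of x.
Initial conditions: a_0 = -2, a_1 = 3.
Setting the coefficient of each power of x to zero and solving order by order (substituting the coefficients already found):
  x^0: 2 a_2 + 4 a_0 = 0  ->  2 a_2 = -4 a_0 = 8  ->  a_2 = 4
  x^1: 6 a_3 + 5 a_1 = 0  ->  6 a_3 = -5 a_1 = -15  ->  a_3 = -5/2
  x^2: 12 a_4 + 2 a_2 = 0  ->  12 a_4 = -2 a_2 = -8  ->  a_4 = -2/3
  x^3: 20 a_5 - 5 a_3 = 0  ->  20 a_5 = 5 a_3 = -25/2  ->  a_5 = -5/8
Truncated series: y(x) = -2 + 3 x + 4 x^2 - (5/2) x^3 - (2/3) x^4 - (5/8) x^5 + O(x^6).

a_0 = -2; a_1 = 3; a_2 = 4; a_3 = -5/2; a_4 = -2/3; a_5 = -5/8


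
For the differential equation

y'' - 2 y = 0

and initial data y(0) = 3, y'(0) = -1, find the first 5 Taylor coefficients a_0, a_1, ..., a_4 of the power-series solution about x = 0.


Ansatz: y(x) = sum_{n>=0} a_n x^n, so y'(x) = sum_{n>=1} n a_n x^(n-1) and y''(x) = sum_{n>=2} n(n-1) a_n x^(n-2).
Substitute into P(x) y'' + Q(x) y' + R(x) y = 0 with P(x) = 1, Q(x) = 0, R(x) = -2, and match powers of x.
Initial conditions: a_0 = 3, a_1 = -1.
Setting the coefficient of each power of x to zero and solving order by order (substituting the coefficients already found):
  x^0: 2 a_2 - 2 a_0 = 0  ->  2 a_2 = 2 a_0 = 6  ->  a_2 = 3
  x^1: 6 a_3 - 2 a_1 = 0  ->  6 a_3 = 2 a_1 = -2  ->  a_3 = -1/3
  x^2: 12 a_4 - 2 a_2 = 0  ->  12 a_4 = 2 a_2 = 6  ->  a_4 = 1/2
Truncated series: y(x) = 3 - x + 3 x^2 - (1/3) x^3 + (1/2) x^4 + O(x^5).

a_0 = 3; a_1 = -1; a_2 = 3; a_3 = -1/3; a_4 = 1/2


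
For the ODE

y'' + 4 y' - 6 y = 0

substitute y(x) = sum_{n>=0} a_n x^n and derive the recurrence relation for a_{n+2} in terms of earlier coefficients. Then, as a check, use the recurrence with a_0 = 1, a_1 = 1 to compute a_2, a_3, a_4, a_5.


Substitute y = sum_n a_n x^n.
y''(x) has coefficient (n+2)(n+1) a_{n+2} at x^n;
4 y'(x) has coefficient 4 (n+1) a_{n+1} at x^n;
-6 y(x) has coefficient -6 a_n at x^n.
Matching x^n: (n+2)(n+1) a_{n+2} + 4 (n+1) a_{n+1} - 6 a_n = 0.
Thus a_{n+2} = [-4 (n+1) a_{n+1} + 6 a_n] / ((n+1)(n+2)).

Check with a_0 = 1, a_1 = 1 (apply the recurrence for n = 0, 1, 2, 3): a_0 = 1, a_1 = 1, a_2 = 1, a_3 = -1/3, a_4 = 5/6, a_5 = -23/30.

a_(n+2) = [-4 (n+1) a_(n+1) + 6 a_n] / ((n+1)(n+2)); check: a_0 = 1, a_1 = 1, a_2 = 1, a_3 = -1/3, a_4 = 5/6, a_5 = -23/30


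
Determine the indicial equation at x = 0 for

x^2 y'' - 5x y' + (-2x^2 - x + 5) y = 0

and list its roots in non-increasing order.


Divide by x^2 to reach normal form y'' + P_1(x) y' + P_2(x) y = 0 with P_1(x) = -5/x and P_2(x) = -2 - 1/x + 5/x^2.
x = 0 is a singular point because the y'-coefficient -5/x has a pole at x = 0 and the y-coefficient -2 - 1/x + 5/x^2 has a pole at x = 0.
It is a regular singular point because x P_1(x) = p(x) = -5 and x^2 P_2(x) = q(x) = -2x^2 - x + 5 are polynomials, hence analytic at x = 0.
p(0) = -5,  q(0) = 5.
Indicial equation: r(r-1) + p(0) r + q(0) = 0, i.e. r^2 + (p(0) - 1) r + q(0) = 0, i.e. r^2 - 6 r + 5 = 0.
Discriminant: (-6)^2 - 4(5) = 16, so r = (6 ± 4)/2.
Solving: r_1 = 5, r_2 = 1.

indicial: r^2 - 6 r + 5 = 0; roots r_1 = 5, r_2 = 1


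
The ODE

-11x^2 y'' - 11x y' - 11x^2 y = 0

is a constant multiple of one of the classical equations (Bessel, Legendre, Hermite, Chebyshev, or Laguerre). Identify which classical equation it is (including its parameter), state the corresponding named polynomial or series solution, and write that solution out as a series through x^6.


All three coefficients share the factor -11; dividing through by -11 gives  x^2 y'' + x y' + x^2 y = 0.
This matches the Bessel equation x^2 y'' + x y' + (x^2 - nu^2) y = 0 with nu^2 = 0, so nu = 0; the solution bounded at x = 0 is J_0(x).
Frobenius at x = 0: indicial roots ±nu; for r = nu the recurrence k(k + 2nu) c_k = -c_{k-2} gives the standard series J_nu(x) = sum_{k>=0} (-1)^k / (k! (k+nu)!) (x/2)^(2k+nu). Evaluate the first 4 terms:
  k = 0: (-1)^0 / (0! * 0! * 2^0) x^0 = 1/(1*1*1) x^0 = (1) x^0
  k = 1: (-1)^1 / (1! * 1! * 2^2) x^2 = -1/(1*1*4) x^2 = (-1/4) x^2
  k = 2: (-1)^2 / (2! * 2! * 2^4) x^4 = 1/(2*2*16) x^4 = (1/64) x^4
  k = 3: (-1)^3 / (3! * 3! * 2^6) x^6 = -1/(6*6*64) x^6 = (-1/2304) x^6
Hence J_0(x) = -x^6/2304 + x^4/64 - x^2/4 + 1 + ....

J_0(x); series = -x^6/2304 + x^4/64 - x^2/4 + 1


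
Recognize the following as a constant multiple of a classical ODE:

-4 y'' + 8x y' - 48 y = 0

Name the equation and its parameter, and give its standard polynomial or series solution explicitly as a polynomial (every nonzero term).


All three coefficients share the factor -4; dividing through by -4 gives  y'' - 2x y' + 12 y = 0.
This matches the Hermite equation y'' - 2x y' + 2n y = 0 with 2n = 12, so n = 6; the polynomial solution is H_6(x).
With y = sum_k a_k x^k, matching x^k gives (k+2)(k+1) a_{k+2} = 2(k - n) a_k = 2(k - 6) a_k. The right side vanishes at k = 6, so the series with the parity of 6 terminates at degree 6.
Standard normalization: leading coefficient of H_n is 2^n, so a_6 = 2^6 = 64. Work downward with a_k = (k+1)(k+2) a_{k+2} / (2(k - n)):
  a_4 = (5)(6)(64) / (2(4 - 6)) = 1920/(-4) = -480
  a_2 = (3)(4)(-480) / (2(2 - 6)) = -5760/(-8) = 720
  a_0 = (1)(2)(720) / (2(0 - 6)) = 1440/(-12) = -120
Hence H_6(x) = 64 x^6 - 480 x^4 + 720 x^2 - 120.

H_6(x); series = 64 x^6 - 480 x^4 + 720 x^2 - 120


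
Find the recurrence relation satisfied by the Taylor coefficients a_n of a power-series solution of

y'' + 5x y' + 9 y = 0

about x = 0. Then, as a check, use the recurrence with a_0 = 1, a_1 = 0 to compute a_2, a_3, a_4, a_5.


Substitute y = sum_n a_n x^n.
y''(x) has coefficient (n+2)(n+1) a_{n+2} at x^n;
5 x y'(x) has coefficient 5 n a_n at x^n (shift);
9 y(x) has coefficient 9 a_n at x^n.
Matching x^n: (n+2)(n+1) a_{n+2} + (5n + 9) a_n = 0.
Thus a_{n+2} = (-5n - 9) / ((n+1)(n+2)) * a_n.

Check with a_0 = 1, a_1 = 0 (apply the recurrence for n = 0, 1, 2, 3): a_0 = 1, a_1 = 0, a_2 = -9/2, a_3 = 0, a_4 = 57/8, a_5 = 0.

a_(n+2) = (-5n - 9) / ((n+1)(n+2)) * a_n; check: a_0 = 1, a_1 = 0, a_2 = -9/2, a_3 = 0, a_4 = 57/8, a_5 = 0


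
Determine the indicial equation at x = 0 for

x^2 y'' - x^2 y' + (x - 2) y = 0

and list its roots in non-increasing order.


Divide by x^2 to reach normal form y'' + P_1(x) y' + P_2(x) y = 0 with P_1(x) = -1 and P_2(x) = 1/x - 2/x^2.
x = 0 is a singular point because the y-coefficient 1/x - 2/x^2 has a pole at x = 0.
It is a regular singular point because x P_1(x) = p(x) = -x and x^2 P_2(x) = q(x) = x - 2 are polynomials, hence analytic at x = 0.
p(0) = 0,  q(0) = -2.
Indicial equation: r(r-1) + p(0) r + q(0) = 0, i.e. r^2 + (p(0) - 1) r + q(0) = 0, i.e. r^2 - 1 r - 2 = 0.
Discriminant: (-1)^2 - 4(-2) = 9, so r = (1 ± 3)/2.
Solving: r_1 = 2, r_2 = -1.

indicial: r^2 - 1 r - 2 = 0; roots r_1 = 2, r_2 = -1


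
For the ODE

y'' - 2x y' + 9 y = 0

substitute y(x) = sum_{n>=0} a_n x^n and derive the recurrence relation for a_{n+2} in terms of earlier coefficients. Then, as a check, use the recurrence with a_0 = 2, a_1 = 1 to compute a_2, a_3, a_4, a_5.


Substitute y = sum_n a_n x^n.
y''(x) has coefficient (n+2)(n+1) a_{n+2} at x^n;
-2 x y'(x) has coefficient -2 n a_n at x^n (shift);
9 y(x) has coefficient 9 a_n at x^n.
Matching x^n: (n+2)(n+1) a_{n+2} + (-2n + 9) a_n = 0.
Thus a_{n+2} = (2n - 9) / ((n+1)(n+2)) * a_n.

Check with a_0 = 2, a_1 = 1 (apply the recurrence for n = 0, 1, 2, 3): a_0 = 2, a_1 = 1, a_2 = -9, a_3 = -7/6, a_4 = 15/4, a_5 = 7/40.

a_(n+2) = (2n - 9) / ((n+1)(n+2)) * a_n; check: a_0 = 2, a_1 = 1, a_2 = -9, a_3 = -7/6, a_4 = 15/4, a_5 = 7/40


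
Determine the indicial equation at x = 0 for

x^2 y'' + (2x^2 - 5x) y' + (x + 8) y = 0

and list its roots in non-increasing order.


Divide by x^2 to reach normal form y'' + P_1(x) y' + P_2(x) y = 0 with P_1(x) = 2 - 5/x and P_2(x) = 1/x + 8/x^2.
x = 0 is a singular point because the y'-coefficient 2 - 5/x has a pole at x = 0 and the y-coefficient 1/x + 8/x^2 has a pole at x = 0.
It is a regular singular point because x P_1(x) = p(x) = 2x - 5 and x^2 P_2(x) = q(x) = x + 8 are polynomials, hence analytic at x = 0.
p(0) = -5,  q(0) = 8.
Indicial equation: r(r-1) + p(0) r + q(0) = 0, i.e. r^2 + (p(0) - 1) r + q(0) = 0, i.e. r^2 - 6 r + 8 = 0.
Discriminant: (-6)^2 - 4(8) = 4, so r = (6 ± 2)/2.
Solving: r_1 = 4, r_2 = 2.

indicial: r^2 - 6 r + 8 = 0; roots r_1 = 4, r_2 = 2


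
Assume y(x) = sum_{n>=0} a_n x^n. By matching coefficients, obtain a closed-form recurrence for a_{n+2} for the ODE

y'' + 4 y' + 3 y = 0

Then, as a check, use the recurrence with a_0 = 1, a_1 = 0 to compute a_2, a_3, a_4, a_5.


Substitute y = sum_n a_n x^n.
y''(x) has coefficient (n+2)(n+1) a_{n+2} at x^n;
4 y'(x) has coefficient 4 (n+1) a_{n+1} at x^n;
3 y(x) has coefficient 3 a_n at x^n.
Matching x^n: (n+2)(n+1) a_{n+2} + 4 (n+1) a_{n+1} + 3 a_n = 0.
Thus a_{n+2} = [-4 (n+1) a_{n+1} - 3 a_n] / ((n+1)(n+2)).

Check with a_0 = 1, a_1 = 0 (apply the recurrence for n = 0, 1, 2, 3): a_0 = 1, a_1 = 0, a_2 = -3/2, a_3 = 2, a_4 = -13/8, a_5 = 1.

a_(n+2) = [-4 (n+1) a_(n+1) - 3 a_n] / ((n+1)(n+2)); check: a_0 = 1, a_1 = 0, a_2 = -3/2, a_3 = 2, a_4 = -13/8, a_5 = 1


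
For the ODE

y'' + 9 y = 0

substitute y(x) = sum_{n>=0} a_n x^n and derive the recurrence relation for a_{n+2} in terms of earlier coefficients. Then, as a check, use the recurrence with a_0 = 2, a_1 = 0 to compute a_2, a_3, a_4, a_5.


Substitute y = sum_n a_n x^n into y'' + (const) y = 0.
y''(x) = sum_{n>=0} (n+2)(n+1) a_{n+2} x^n.
The ODE becomes sum_n [(n+2)(n+1) a_{n+2} + 9 a_n] x^n = 0.
Setting each coefficient to zero gives the recurrence:
  (n+2)(n+1) a_{n+2} + 9 a_n = 0,
  a_{n+2} = -9 / ((n+1)(n+2)) a_n.

Check with a_0 = 2, a_1 = 0 (apply the recurrence for n = 0, 1, 2, 3): a_0 = 2, a_1 = 0, a_2 = -9, a_3 = 0, a_4 = 27/4, a_5 = 0.

a_{n+2} = -9/((n+1)(n+2)) * a_n; check: a_0 = 2, a_1 = 0, a_2 = -9, a_3 = 0, a_4 = 27/4, a_5 = 0


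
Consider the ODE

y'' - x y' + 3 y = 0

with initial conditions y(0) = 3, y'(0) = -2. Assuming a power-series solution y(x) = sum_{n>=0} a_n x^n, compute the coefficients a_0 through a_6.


Ansatz: y(x) = sum_{n>=0} a_n x^n, so y'(x) = sum_{n>=1} n a_n x^(n-1) and y''(x) = sum_{n>=2} n(n-1) a_n x^(n-2).
Substitute into P(x) y'' + Q(x) y' + R(x) y = 0 with P(x) = 1, Q(x) = -x, R(x) = 3, and match powers of x.
Initial conditions: a_0 = 3, a_1 = -2.
Setting the coefficient of each power of x to zero and solving order by order (substituting the coefficients already found):
  x^0: 2 a_2 + 3 a_0 = 0  ->  2 a_2 = -3 a_0 = -9  ->  a_2 = -9/2
  x^1: 6 a_3 + 2 a_1 = 0  ->  6 a_3 = -2 a_1 = 4  ->  a_3 = 2/3
  x^2: 12 a_4 + a_2 = 0  ->  12 a_4 = -a_2 = 9/2  ->  a_4 = 3/8
  x^3: 20 a_5 = 0  ->  a_5 = 0
  x^4: 30 a_6 - a_4 = 0  ->  30 a_6 = a_4 = 3/8  ->  a_6 = 1/80
Truncated series: y(x) = 3 - 2 x - (9/2) x^2 + (2/3) x^3 + (3/8) x^4 + (1/80) x^6 + O(x^7).

a_0 = 3; a_1 = -2; a_2 = -9/2; a_3 = 2/3; a_4 = 3/8; a_5 = 0; a_6 = 1/80


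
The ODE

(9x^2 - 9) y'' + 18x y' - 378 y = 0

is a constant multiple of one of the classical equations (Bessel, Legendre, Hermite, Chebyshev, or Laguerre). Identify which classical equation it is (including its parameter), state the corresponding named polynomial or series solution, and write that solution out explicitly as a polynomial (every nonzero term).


All three coefficients share the factor -9; dividing through by -9 gives  (1 - x^2) y'' - 2x y' + 42 y = 0.
This matches the Legendre equation (1 - x^2) y'' - 2x y' + n(n+1) y = 0 (note the -2x y' term) with n(n+1) = 42, so n = 6; the polynomial solution is P_6(x).
With y = sum_k a_k x^k, matching x^k gives (k+2)(k+1) a_{k+2} = [k(k+1) - n(n+1)] a_k = (k - 6)(k + 7) a_k. The right side vanishes at k = 6, so the series with the parity of 6 terminates at degree 6.
Standard normalization (P_n(1) = 1): leading coefficient (2n)!/(2^n (n!)^2) = 479001600/(64*518400) = 231/16, so a_6 = 231/16. Work downward with a_k = (k+1)(k+2) a_{k+2} / ((k - 6)(k + 7)):
  a_4 = (5)(6)(231/16) / ((4 - 6)(4 + 7)) = (3465/8)/(-22) = -315/16
  a_2 = (3)(4)(-315/16) / ((2 - 6)(2 + 7)) = (-945/4)/(-36) = 105/16
  a_0 = (1)(2)(105/16) / ((0 - 6)(0 + 7)) = (105/8)/(-42) = -5/16
Hence P_6(x) = 231 x^6/16 - 315 x^4/16 + 105 x^2/16 - 5/16.

P_6(x); series = 231 x^6/16 - 315 x^4/16 + 105 x^2/16 - 5/16


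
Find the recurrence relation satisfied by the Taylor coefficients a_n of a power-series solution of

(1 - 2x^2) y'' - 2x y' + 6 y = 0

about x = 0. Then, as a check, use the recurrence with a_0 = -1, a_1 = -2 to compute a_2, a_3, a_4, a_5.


Substitute y = sum_n a_n x^n.
(1 - 2 x^2) y'' contributes (n+2)(n+1) a_{n+2} - 2 n(n-1) a_n at x^n.
-2 x y'(x) contributes -2 n a_n at x^n.
6 y(x) contributes 6 a_n at x^n.
Matching x^n: (n+2)(n+1) a_{n+2} + (-2 n(n-1) - 2 n + 6) a_n = 0.
Thus a_{n+2} = (2 n(n-1) + 2 n - 6) / ((n+1)(n+2)) * a_n.

Check with a_0 = -1, a_1 = -2 (apply the recurrence for n = 0, 1, 2, 3): a_0 = -1, a_1 = -2, a_2 = 3, a_3 = 4/3, a_4 = 1/2, a_5 = 4/5.

a_(n+2) = (2 n(n-1) + 2 n - 6) / ((n+1)(n+2)) * a_n; check: a_0 = -1, a_1 = -2, a_2 = 3, a_3 = 4/3, a_4 = 1/2, a_5 = 4/5


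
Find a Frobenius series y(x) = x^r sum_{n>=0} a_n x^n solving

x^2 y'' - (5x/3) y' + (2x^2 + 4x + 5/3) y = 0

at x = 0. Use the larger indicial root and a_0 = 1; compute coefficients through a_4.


Write in Frobenius form y'' + (p(x)/x) y' + (q(x)/x^2) y = 0:
  p(x) = -5/3,  q(x) = 2x^2 + 4x + 5/3.
Indicial equation: r(r-1) + (-5/3) r + (5/3) = 0 -> roots r_1 = 5/3, r_2 = 1.
Take r = r_1 = 5/3. Let y(x) = x^r sum_{n>=0} a_n x^n with a_0 = 1.
Substitute y = x^r sum a_n x^n and match x^{r+n}. The recurrence is
  D(n) a_n + 4 a_{n-1} + 2 a_{n-2} = 0,  where D(n) = (r+n)(r+n-1) + (-5/3)(r+n) + (5/3).
  a_n = [-4 a_{n-1} - 2 a_{n-2}] / D(n).
Since the indicial polynomial factors as (r - r_1)(r - r_2), D(n) = (r_1 + n - r_1)(r_1 + n - r_2) = n(n + 2/3).
Evaluating step by step (a_0 = 1):
  n = 1: D(1) = 1(1 + 2/3) = 5/3; numerator = -4(1) = -4; a_1 = (-4)/(5/3) = -12/5
  n = 2: D(2) = 2(2 + 2/3) = 16/3; numerator = -4(-12/5) - 2(1) = 38/5; a_2 = (38/5)/(16/3) = 57/40
  n = 3: D(3) = 3(3 + 2/3) = 11; numerator = -4(57/40) - 2(-12/5) = -9/10; a_3 = (-9/10)/(11) = -9/110
  n = 4: D(4) = 4(4 + 2/3) = 56/3; numerator = -4(-9/110) - 2(57/40) = -111/44; a_4 = (-111/44)/(56/3) = -333/2464

r = 5/3; a_0 = 1; a_1 = -12/5; a_2 = 57/40; a_3 = -9/110; a_4 = -333/2464


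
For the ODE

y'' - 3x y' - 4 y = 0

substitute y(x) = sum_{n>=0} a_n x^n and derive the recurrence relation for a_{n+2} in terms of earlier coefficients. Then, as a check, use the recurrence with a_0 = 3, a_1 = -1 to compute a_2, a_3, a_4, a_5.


Substitute y = sum_n a_n x^n.
y''(x) has coefficient (n+2)(n+1) a_{n+2} at x^n;
-3 x y'(x) has coefficient -3 n a_n at x^n (shift);
-4 y(x) has coefficient -4 a_n at x^n.
Matching x^n: (n+2)(n+1) a_{n+2} + (-3n - 4) a_n = 0.
Thus a_{n+2} = (3n + 4) / ((n+1)(n+2)) * a_n.

Check with a_0 = 3, a_1 = -1 (apply the recurrence for n = 0, 1, 2, 3): a_0 = 3, a_1 = -1, a_2 = 6, a_3 = -7/6, a_4 = 5, a_5 = -91/120.

a_(n+2) = (3n + 4) / ((n+1)(n+2)) * a_n; check: a_0 = 3, a_1 = -1, a_2 = 6, a_3 = -7/6, a_4 = 5, a_5 = -91/120


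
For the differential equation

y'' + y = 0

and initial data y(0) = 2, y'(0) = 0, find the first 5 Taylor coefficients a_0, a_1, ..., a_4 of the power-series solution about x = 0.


Ansatz: y(x) = sum_{n>=0} a_n x^n, so y'(x) = sum_{n>=1} n a_n x^(n-1) and y''(x) = sum_{n>=2} n(n-1) a_n x^(n-2).
Substitute into P(x) y'' + Q(x) y' + R(x) y = 0 with P(x) = 1, Q(x) = 0, R(x) = 1, and match powers of x.
Initial conditions: a_0 = 2, a_1 = 0.
Setting the coefficient of each power of x to zero and solving order by order (substituting the coefficients already found):
  x^0: 2 a_2 + a_0 = 0  ->  2 a_2 = -a_0 = -2  ->  a_2 = -1
  x^1: 6 a_3 + a_1 = 0  ->  6 a_3 = -a_1 = 0  ->  a_3 = 0
  x^2: 12 a_4 + a_2 = 0  ->  12 a_4 = -a_2 = 1  ->  a_4 = 1/12
Truncated series: y(x) = 2 - x^2 + (1/12) x^4 + O(x^5).

a_0 = 2; a_1 = 0; a_2 = -1; a_3 = 0; a_4 = 1/12


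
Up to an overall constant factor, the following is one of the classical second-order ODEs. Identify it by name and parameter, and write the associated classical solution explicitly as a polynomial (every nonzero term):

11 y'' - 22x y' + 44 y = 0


All three coefficients share the factor 11; dividing through by 11 gives  y'' - 2x y' + 4 y = 0.
This matches the Hermite equation y'' - 2x y' + 2n y = 0 with 2n = 4, so n = 2; the polynomial solution is H_2(x).
With y = sum_k a_k x^k, matching x^k gives (k+2)(k+1) a_{k+2} = 2(k - n) a_k = 2(k - 2) a_k. The right side vanishes at k = 2, so the series with the parity of 2 terminates at degree 2.
Standard normalization: leading coefficient of H_n is 2^n, so a_2 = 2^2 = 4. Work downward with a_k = (k+1)(k+2) a_{k+2} / (2(k - n)):
  a_0 = (1)(2)(4) / (2(0 - 2)) = 8/(-4) = -2
Hence H_2(x) = 4 x^2 - 2.

H_2(x); series = 4 x^2 - 2


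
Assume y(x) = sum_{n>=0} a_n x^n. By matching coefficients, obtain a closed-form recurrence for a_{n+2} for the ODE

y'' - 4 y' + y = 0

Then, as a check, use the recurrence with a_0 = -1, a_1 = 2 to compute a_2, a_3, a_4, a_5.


Substitute y = sum_n a_n x^n.
y''(x) has coefficient (n+2)(n+1) a_{n+2} at x^n;
-4 y'(x) has coefficient -4 (n+1) a_{n+1} at x^n;
y(x) has coefficient 1 a_n at x^n.
Matching x^n: (n+2)(n+1) a_{n+2} - 4 (n+1) a_{n+1} + 1 a_n = 0.
Thus a_{n+2} = [4 (n+1) a_{n+1} - 1 a_n] / ((n+1)(n+2)).

Check with a_0 = -1, a_1 = 2 (apply the recurrence for n = 0, 1, 2, 3): a_0 = -1, a_1 = 2, a_2 = 9/2, a_3 = 17/3, a_4 = 127/24, a_5 = 79/20.

a_(n+2) = [4 (n+1) a_(n+1) - 1 a_n] / ((n+1)(n+2)); check: a_0 = -1, a_1 = 2, a_2 = 9/2, a_3 = 17/3, a_4 = 127/24, a_5 = 79/20


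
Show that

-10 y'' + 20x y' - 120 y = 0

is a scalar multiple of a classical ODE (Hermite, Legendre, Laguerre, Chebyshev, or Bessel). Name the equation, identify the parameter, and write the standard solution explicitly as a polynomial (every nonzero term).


All three coefficients share the factor -10; dividing through by -10 gives  y'' - 2x y' + 12 y = 0.
This matches the Hermite equation y'' - 2x y' + 2n y = 0 with 2n = 12, so n = 6; the polynomial solution is H_6(x).
With y = sum_k a_k x^k, matching x^k gives (k+2)(k+1) a_{k+2} = 2(k - n) a_k = 2(k - 6) a_k. The right side vanishes at k = 6, so the series with the parity of 6 terminates at degree 6.
Standard normalization: leading coefficient of H_n is 2^n, so a_6 = 2^6 = 64. Work downward with a_k = (k+1)(k+2) a_{k+2} / (2(k - n)):
  a_4 = (5)(6)(64) / (2(4 - 6)) = 1920/(-4) = -480
  a_2 = (3)(4)(-480) / (2(2 - 6)) = -5760/(-8) = 720
  a_0 = (1)(2)(720) / (2(0 - 6)) = 1440/(-12) = -120
Hence H_6(x) = 64 x^6 - 480 x^4 + 720 x^2 - 120.

H_6(x); series = 64 x^6 - 480 x^4 + 720 x^2 - 120


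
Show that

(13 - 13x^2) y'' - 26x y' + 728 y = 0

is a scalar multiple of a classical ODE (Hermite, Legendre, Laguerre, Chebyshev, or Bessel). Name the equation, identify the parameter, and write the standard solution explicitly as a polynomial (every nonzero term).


All three coefficients share the factor 13; dividing through by 13 gives  (1 - x^2) y'' - 2x y' + 56 y = 0.
This matches the Legendre equation (1 - x^2) y'' - 2x y' + n(n+1) y = 0 (note the -2x y' term) with n(n+1) = 56, so n = 7; the polynomial solution is P_7(x).
With y = sum_k a_k x^k, matching x^k gives (k+2)(k+1) a_{k+2} = [k(k+1) - n(n+1)] a_k = (k - 7)(k + 8) a_k. The right side vanishes at k = 7, so the series with the parity of 7 terminates at degree 7.
Standard normalization (P_n(1) = 1): leading coefficient (2n)!/(2^n (n!)^2) = 87178291200/(128*25401600) = 429/16, so a_7 = 429/16. Work downward with a_k = (k+1)(k+2) a_{k+2} / ((k - 7)(k + 8)):
  a_5 = (6)(7)(429/16) / ((5 - 7)(5 + 8)) = (9009/8)/(-26) = -693/16
  a_3 = (4)(5)(-693/16) / ((3 - 7)(3 + 8)) = (-3465/4)/(-44) = 315/16
  a_1 = (2)(3)(315/16) / ((1 - 7)(1 + 8)) = (945/8)/(-54) = -35/16
Hence P_7(x) = 429 x^7/16 - 693 x^5/16 + 315 x^3/16 - 35 x/16.

P_7(x); series = 429 x^7/16 - 693 x^5/16 + 315 x^3/16 - 35 x/16
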